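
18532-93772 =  - 75240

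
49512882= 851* 58182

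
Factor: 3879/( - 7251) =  - 1293/2417 = -3^1*431^1*2417^(  -  1)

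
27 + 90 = 117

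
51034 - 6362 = 44672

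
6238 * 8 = 49904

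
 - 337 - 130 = -467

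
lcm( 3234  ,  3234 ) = 3234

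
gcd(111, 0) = 111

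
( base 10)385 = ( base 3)112021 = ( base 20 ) J5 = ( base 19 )115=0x181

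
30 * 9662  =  289860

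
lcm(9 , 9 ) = 9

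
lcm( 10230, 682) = 10230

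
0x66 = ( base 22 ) 4e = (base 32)36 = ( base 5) 402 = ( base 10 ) 102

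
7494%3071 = 1352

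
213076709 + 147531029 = 360607738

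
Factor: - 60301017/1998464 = -2^(-7)*3^4*7^2*13^(  -  1)*1201^ ( - 1)*15193^1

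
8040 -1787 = 6253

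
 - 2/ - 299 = 2/299  =  0.01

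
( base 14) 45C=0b1101100010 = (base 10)866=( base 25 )19G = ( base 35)oq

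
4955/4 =1238 + 3/4 = 1238.75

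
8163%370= 23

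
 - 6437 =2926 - 9363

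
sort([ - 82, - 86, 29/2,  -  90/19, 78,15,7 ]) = [ - 86 , - 82, - 90/19,7, 29/2,15,  78]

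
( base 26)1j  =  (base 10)45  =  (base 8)55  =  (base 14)33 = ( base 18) 29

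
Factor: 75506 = 2^1*19^1*1987^1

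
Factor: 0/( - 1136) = 0^1= 0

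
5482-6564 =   -  1082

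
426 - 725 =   -  299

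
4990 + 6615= 11605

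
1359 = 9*151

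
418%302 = 116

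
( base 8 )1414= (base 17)2BF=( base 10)780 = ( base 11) 64a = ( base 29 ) qq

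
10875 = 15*725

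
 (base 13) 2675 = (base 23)A97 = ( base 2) 1010110000000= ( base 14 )2012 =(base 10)5504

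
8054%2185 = 1499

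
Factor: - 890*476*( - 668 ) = 282991520= 2^5*5^1*7^1*17^1*89^1*167^1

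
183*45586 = 8342238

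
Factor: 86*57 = 4902 = 2^1*3^1*19^1*43^1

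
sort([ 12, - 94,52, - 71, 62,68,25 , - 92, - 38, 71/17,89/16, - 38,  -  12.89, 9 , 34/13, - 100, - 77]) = [ - 100, - 94, - 92, - 77, - 71 , - 38, - 38, - 12.89, 34/13,71/17,89/16, 9,12,25,  52 , 62,68]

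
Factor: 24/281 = 2^3*3^1*281^(- 1 )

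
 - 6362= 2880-9242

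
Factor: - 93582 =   -  2^1*3^3*1733^1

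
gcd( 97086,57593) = 1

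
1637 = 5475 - 3838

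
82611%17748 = 11619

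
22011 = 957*23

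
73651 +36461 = 110112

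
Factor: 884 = 2^2*13^1 * 17^1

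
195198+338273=533471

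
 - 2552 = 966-3518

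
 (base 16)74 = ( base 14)84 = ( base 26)4C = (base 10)116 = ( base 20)5G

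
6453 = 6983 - 530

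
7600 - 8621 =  - 1021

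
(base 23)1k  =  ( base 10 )43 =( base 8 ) 53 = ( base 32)1B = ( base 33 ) 1a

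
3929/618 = 6+ 221/618 = 6.36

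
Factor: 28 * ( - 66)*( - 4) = 7392 = 2^5*3^1*7^1 *11^1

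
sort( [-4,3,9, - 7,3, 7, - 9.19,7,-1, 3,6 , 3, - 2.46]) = [ - 9.19, - 7,- 4 , - 2.46, -1, 3, 3,3,3,6,7,7,9 ]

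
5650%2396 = 858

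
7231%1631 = 707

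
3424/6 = 570 + 2/3 = 570.67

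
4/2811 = 4/2811 = 0.00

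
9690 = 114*85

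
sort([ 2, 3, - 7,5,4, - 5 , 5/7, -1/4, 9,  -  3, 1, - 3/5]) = [ -7, -5, - 3,- 3/5, - 1/4, 5/7,1, 2, 3,4, 5, 9 ] 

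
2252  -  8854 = -6602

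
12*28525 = 342300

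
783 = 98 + 685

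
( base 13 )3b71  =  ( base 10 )8542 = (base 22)he6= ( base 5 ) 233132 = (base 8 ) 20536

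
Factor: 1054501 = 7^1*199^1*757^1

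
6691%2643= 1405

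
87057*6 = 522342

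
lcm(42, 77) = 462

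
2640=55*48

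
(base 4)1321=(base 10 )121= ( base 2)1111001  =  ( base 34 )3J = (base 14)89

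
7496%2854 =1788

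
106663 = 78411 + 28252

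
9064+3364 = 12428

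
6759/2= 6759/2 = 3379.50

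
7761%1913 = 109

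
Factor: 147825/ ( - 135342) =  - 225/206=-2^( - 1)*3^2*5^2*103^( - 1)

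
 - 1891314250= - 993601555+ - 897712695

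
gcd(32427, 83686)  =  1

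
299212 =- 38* ( - 7874 )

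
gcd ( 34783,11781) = 7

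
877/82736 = 877/82736 = 0.01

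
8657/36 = 8657/36 = 240.47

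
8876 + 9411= 18287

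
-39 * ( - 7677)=299403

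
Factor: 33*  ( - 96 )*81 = -2^5 * 3^6*11^1 = - 256608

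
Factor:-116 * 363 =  - 2^2*3^1*11^2* 29^1 = -  42108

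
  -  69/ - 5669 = 69/5669= 0.01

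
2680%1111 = 458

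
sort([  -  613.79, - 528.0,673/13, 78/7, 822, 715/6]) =[ - 613.79, - 528.0,78/7, 673/13,715/6, 822]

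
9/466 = 9/466 = 0.02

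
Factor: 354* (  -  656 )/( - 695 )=232224/695 = 2^5*3^1 *5^( - 1 ) * 41^1*59^1*139^( - 1 )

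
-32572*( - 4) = 130288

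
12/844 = 3/211 = 0.01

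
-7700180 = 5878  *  ( - 1310 ) 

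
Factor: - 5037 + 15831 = 10794  =  2^1 * 3^1*7^1 * 257^1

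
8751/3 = 2917=2917.00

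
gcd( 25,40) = 5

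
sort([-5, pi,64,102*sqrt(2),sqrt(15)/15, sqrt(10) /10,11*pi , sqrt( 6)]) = [-5, sqrt ( 15 )/15, sqrt( 10)/10,  sqrt (6),pi,11*pi , 64,102*sqrt( 2 )] 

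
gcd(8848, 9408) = 112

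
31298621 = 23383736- - 7914885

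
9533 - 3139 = 6394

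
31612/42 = 2258/3 = 752.67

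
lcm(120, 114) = 2280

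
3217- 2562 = 655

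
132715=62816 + 69899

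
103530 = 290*357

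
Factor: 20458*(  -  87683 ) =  - 1793818814 = - 2^1*53^1*193^1 * 87683^1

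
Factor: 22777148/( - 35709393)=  - 2^2*3^( - 1 )*43^( - 1 )*233^1*24439^1* 276817^( - 1)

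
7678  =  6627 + 1051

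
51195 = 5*10239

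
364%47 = 35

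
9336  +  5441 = 14777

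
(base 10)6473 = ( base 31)6mp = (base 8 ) 14511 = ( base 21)ee5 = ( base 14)2505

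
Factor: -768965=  - 5^1*113^1* 1361^1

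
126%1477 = 126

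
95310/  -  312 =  - 306 + 27/52 = - 305.48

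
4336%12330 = 4336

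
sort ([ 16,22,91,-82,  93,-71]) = [ - 82, - 71,16,22, 91,93]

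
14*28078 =393092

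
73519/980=75+19/980 = 75.02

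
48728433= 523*93171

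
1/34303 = 1/34303 = 0.00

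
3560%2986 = 574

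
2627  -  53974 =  - 51347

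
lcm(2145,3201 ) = 208065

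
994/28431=994/28431=0.03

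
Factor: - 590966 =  - 2^1 *193^1*1531^1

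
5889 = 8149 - 2260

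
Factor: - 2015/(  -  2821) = 5^1*7^( - 1) = 5/7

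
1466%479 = 29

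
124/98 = 62/49 = 1.27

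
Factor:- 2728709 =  - 67^1*139^1 * 293^1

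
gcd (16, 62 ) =2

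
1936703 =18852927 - 16916224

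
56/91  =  8/13 = 0.62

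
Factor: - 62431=-149^1* 419^1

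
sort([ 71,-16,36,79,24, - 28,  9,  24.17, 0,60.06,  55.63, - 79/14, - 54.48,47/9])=[  -  54.48,-28,-16,-79/14, 0 , 47/9,9 , 24, 24.17, 36,55.63 , 60.06,  71,79 ]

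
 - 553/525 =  - 2 + 71/75 = - 1.05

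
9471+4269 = 13740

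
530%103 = 15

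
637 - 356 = 281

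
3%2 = 1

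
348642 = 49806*7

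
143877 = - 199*( - 723 )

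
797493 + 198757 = 996250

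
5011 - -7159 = 12170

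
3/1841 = 3/1841=0.00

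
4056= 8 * 507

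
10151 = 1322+8829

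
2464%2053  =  411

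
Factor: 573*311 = 3^1*191^1*311^1 =178203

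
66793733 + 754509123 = 821302856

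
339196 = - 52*( - 6523)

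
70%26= 18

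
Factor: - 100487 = -17^1 *23^1  *  257^1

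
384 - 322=62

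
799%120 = 79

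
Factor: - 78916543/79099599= - 3^( - 1) * 23^( - 1 )* 37^( - 1) * 181^1*30983^(- 1) *436003^1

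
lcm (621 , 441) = 30429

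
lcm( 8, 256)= 256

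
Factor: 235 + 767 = 1002 = 2^1*3^1*167^1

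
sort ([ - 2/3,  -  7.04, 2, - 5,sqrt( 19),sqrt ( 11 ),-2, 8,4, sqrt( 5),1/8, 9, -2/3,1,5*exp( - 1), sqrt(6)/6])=[  -  7.04, - 5, - 2 ,  -  2/3 , - 2/3, 1/8, sqrt(6)/6 , 1,5 * exp( -1 ),2, sqrt(5),sqrt ( 11 ),4,sqrt( 19),8, 9] 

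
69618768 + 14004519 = 83623287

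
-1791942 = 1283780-3075722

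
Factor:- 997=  - 997^1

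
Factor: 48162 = 2^1*3^1*23^1*349^1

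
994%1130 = 994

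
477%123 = 108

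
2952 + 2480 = 5432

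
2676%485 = 251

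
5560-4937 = 623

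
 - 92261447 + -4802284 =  - 97063731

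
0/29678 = 0= 0.00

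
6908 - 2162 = 4746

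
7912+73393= 81305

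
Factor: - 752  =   - 2^4*47^1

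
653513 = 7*93359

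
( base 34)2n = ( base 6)231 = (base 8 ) 133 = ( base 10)91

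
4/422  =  2/211 = 0.01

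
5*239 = 1195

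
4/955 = 4/955= 0.00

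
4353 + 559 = 4912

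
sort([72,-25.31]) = [  -  25.31,72]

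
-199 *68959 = -13722841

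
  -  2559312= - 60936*42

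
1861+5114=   6975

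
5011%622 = 35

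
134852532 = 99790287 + 35062245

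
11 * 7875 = 86625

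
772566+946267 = 1718833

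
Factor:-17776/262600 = -22/325 = - 2^1*5^(-2)*11^1*13^ ( - 1 )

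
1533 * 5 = 7665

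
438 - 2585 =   -  2147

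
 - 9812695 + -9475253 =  - 19287948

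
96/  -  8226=  -  1 + 1355/1371=   - 0.01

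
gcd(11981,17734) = 1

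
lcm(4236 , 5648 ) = 16944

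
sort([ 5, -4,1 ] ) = [ - 4,  1,5 ]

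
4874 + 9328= 14202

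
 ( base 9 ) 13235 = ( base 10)8942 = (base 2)10001011101110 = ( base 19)15ec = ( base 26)D5O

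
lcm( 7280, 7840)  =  101920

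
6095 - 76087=-69992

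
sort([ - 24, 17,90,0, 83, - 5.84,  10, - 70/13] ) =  [ - 24, - 5.84, - 70/13 , 0, 10,  17,83 , 90]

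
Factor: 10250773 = 13^1*788521^1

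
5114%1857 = 1400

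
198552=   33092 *6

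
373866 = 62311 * 6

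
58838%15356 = 12770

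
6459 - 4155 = 2304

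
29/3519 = 29/3519  =  0.01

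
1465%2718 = 1465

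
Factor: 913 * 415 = 5^1* 11^1 * 83^2 = 378895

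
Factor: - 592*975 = - 577200 = -2^4*3^1*5^2*13^1*37^1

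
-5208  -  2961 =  - 8169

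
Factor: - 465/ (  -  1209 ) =5/13 = 5^1*13^( - 1 ) 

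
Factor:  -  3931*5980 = -2^2*5^1*13^1*23^1*3931^1 = - 23507380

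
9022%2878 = 388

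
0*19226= 0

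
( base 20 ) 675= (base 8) 4761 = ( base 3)10111021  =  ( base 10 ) 2545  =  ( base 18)7f7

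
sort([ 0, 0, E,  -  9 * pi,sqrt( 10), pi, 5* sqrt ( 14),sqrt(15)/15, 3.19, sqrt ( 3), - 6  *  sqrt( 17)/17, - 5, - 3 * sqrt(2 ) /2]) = [ - 9*pi,  -  5,-3*sqrt( 2) /2,-6*sqrt(17)/17,0, 0,sqrt (15 )/15, sqrt( 3 ), E , pi,sqrt( 10 ), 3.19, 5*sqrt( 14 )]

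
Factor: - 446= -2^1*223^1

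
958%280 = 118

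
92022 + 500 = 92522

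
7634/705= 10 + 584/705= 10.83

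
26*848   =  22048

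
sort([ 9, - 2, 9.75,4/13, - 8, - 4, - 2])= [ - 8, - 4, - 2, - 2, 4/13,  9,9.75]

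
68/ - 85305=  -68/85305 = - 0.00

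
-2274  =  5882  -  8156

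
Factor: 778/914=389^1*457^( - 1) = 389/457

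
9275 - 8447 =828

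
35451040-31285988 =4165052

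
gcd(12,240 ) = 12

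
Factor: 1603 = 7^1*229^1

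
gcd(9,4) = 1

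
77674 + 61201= 138875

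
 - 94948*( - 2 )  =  189896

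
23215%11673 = 11542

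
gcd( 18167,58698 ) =1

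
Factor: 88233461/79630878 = 2^( - 1 )*3^(-1)*31^( - 1)*47^( - 1)*9109^( - 1 )*88233461^1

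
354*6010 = 2127540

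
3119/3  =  1039+ 2/3 = 1039.67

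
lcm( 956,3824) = 3824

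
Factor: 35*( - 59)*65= - 134225 = - 5^2*7^1*13^1 * 59^1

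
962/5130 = 481/2565 =0.19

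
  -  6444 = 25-6469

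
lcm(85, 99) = 8415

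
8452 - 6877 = 1575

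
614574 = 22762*27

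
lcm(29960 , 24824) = 868840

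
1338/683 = 1 + 655/683 =1.96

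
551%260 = 31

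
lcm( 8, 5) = 40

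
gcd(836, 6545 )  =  11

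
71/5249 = 71/5249=0.01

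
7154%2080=914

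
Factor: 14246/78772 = 17/94 =2^ ( - 1 )*17^1* 47^( - 1)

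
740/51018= 370/25509 = 0.01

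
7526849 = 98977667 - 91450818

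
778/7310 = 389/3655 = 0.11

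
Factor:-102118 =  - 2^1*51059^1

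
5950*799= 4754050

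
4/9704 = 1/2426 = 0.00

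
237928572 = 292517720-54589148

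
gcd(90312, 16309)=1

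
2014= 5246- 3232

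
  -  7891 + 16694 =8803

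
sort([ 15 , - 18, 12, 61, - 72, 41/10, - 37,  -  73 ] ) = [  -  73,  -  72, - 37, - 18,41/10, 12, 15, 61]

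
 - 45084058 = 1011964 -46096022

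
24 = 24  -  0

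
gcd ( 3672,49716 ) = 36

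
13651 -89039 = -75388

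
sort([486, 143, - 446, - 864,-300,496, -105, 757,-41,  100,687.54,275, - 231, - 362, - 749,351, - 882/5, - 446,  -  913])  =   [ -913, - 864,-749 , - 446 , - 446,-362, - 300,- 231,-882/5 , - 105 , - 41, 100 , 143,275, 351, 486, 496, 687.54,757] 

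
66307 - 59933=6374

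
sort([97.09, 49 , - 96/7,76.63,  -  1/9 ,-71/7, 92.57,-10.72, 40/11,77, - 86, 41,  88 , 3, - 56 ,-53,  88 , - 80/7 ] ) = [ - 86 , - 56 , - 53,-96/7,-80/7 , - 10.72,  -  71/7, - 1/9,3,40/11, 41, 49, 76.63,  77,88,88,92.57,97.09] 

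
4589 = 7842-3253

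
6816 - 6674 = 142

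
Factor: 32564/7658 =2326/547=2^1*547^(-1)*1163^1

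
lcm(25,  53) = 1325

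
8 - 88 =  - 80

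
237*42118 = 9981966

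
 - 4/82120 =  - 1 + 20529/20530 = -  0.00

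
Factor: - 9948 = -2^2*3^1*829^1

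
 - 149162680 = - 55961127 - 93201553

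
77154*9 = 694386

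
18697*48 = 897456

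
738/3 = 246 = 246.00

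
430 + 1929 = 2359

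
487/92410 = 487/92410= 0.01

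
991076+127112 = 1118188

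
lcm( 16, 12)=48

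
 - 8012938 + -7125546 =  - 15138484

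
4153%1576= 1001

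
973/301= 139/43 =3.23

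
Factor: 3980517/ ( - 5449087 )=- 3^1* 7^ ( - 1)*31^( - 1 )*25111^( - 1 )*1326839^1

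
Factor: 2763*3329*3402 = 2^1 *3^7 * 7^1*307^1*3329^1= 31291687854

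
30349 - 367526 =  - 337177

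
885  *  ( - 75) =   -  66375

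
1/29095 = 1/29095 = 0.00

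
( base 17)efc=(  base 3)12220202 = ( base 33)3vn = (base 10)4313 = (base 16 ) 10d9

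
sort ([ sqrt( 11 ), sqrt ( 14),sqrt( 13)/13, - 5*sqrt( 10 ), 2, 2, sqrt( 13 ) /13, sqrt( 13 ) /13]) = [ - 5*sqrt( 10), sqrt( 13)/13,  sqrt ( 13 ) /13, sqrt( 13 )/13 , 2,2,sqrt(11) , sqrt( 14 )] 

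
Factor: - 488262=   -  2^1*3^1*19^1*4283^1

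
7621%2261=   838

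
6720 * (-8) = - 53760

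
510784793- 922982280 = - 412197487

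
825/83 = 825/83 = 9.94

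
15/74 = 15/74 = 0.20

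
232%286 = 232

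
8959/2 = 4479+1/2 =4479.50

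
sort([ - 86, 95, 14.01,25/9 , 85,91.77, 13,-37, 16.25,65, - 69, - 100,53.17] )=[ - 100, - 86, - 69, - 37, 25/9,13,14.01,16.25, 53.17 , 65,85,91.77,95 ]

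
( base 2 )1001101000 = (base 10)616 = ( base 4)21220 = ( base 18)1g4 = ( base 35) hl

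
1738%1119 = 619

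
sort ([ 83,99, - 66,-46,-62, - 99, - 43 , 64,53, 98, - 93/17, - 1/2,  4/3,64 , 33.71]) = [  -  99 , - 66,  -  62 ,-46, - 43,- 93/17,- 1/2, 4/3,33.71,53,64 , 64, 83,98,99]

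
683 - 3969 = -3286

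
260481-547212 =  - 286731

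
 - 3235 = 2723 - 5958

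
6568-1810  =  4758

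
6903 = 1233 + 5670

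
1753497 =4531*387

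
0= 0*60146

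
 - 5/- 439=5/439 = 0.01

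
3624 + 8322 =11946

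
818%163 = 3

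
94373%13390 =643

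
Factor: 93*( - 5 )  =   - 3^1 * 5^1*31^1 = - 465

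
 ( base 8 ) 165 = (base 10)117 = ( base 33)3I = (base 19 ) 63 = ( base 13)90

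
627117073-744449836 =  - 117332763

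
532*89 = 47348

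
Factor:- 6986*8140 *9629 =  - 2^3*5^1*7^1*11^1*37^1*499^1*9629^1=-547563099160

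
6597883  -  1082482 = 5515401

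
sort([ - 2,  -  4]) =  [ - 4, - 2] 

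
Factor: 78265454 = 2^1 * 631^1*62017^1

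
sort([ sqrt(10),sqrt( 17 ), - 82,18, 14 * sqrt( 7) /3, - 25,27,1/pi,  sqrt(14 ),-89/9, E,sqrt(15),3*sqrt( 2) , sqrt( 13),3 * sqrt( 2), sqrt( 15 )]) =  [ - 82,  -  25,-89/9 , 1/pi,  E, sqrt( 10),sqrt( 13),sqrt( 14),  sqrt( 15) , sqrt( 15),sqrt ( 17), 3*sqrt( 2), 3 * sqrt( 2),14*sqrt(7 ) /3,18,27] 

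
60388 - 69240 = -8852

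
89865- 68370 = 21495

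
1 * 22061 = 22061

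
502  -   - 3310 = 3812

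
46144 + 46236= 92380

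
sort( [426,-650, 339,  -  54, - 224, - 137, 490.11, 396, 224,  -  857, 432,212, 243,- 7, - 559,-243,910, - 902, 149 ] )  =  [-902, - 857,- 650, - 559, -243,-224, - 137,- 54,-7, 149, 212, 224,243, 339, 396, 426, 432, 490.11, 910 ] 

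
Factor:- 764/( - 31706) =2^1 * 83^( - 1) = 2/83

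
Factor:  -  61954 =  - 2^1* 30977^1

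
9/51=3/17 =0.18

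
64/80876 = 16/20219 = 0.00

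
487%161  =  4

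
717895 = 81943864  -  81225969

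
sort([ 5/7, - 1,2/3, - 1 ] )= [  -  1,-1,2/3,5/7]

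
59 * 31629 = 1866111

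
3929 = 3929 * 1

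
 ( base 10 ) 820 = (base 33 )OS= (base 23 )1CF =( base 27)13a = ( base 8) 1464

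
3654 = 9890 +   -  6236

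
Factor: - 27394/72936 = -13697/36468 = -2^( - 2)*3^( - 2 ) * 1013^( - 1) * 13697^1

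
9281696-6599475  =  2682221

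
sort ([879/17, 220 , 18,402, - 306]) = [-306,18,  879/17 , 220,402]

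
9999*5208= 52074792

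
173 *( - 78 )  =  -13494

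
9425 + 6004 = 15429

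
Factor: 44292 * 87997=3897563124 =2^2* 3^1*7^1 * 13^1*967^1*3691^1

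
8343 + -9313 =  - 970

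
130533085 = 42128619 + 88404466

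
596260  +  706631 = 1302891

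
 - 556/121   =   - 5+ 49/121= - 4.60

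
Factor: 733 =733^1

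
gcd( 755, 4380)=5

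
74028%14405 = 2003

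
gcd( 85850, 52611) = 1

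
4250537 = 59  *72043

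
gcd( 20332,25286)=2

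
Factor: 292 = 2^2*73^1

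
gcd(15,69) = 3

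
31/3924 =31/3924=0.01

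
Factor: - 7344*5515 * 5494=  -222518867040 = - 2^5*3^3*5^1 *17^1*41^1*67^1*1103^1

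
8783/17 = 516 + 11/17 = 516.65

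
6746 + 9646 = 16392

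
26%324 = 26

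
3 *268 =804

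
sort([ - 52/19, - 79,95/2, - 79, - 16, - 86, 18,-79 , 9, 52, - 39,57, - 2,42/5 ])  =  [- 86, - 79, - 79, - 79,-39, - 16, - 52/19, - 2,42/5,9,18,95/2,52, 57 ]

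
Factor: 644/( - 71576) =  - 7/778 = - 2^( - 1)* 7^1*389^ ( - 1) 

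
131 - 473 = - 342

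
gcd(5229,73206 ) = 5229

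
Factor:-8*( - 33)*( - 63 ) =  - 16632 = - 2^3*3^3*7^1*11^1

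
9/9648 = 1/1072 =0.00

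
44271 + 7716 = 51987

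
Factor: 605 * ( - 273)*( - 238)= 2^1*3^1*5^1* 7^2*11^2*13^1 * 17^1 = 39309270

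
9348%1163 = 44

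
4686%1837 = 1012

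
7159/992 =7159/992 =7.22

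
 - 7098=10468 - 17566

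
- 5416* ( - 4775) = 25861400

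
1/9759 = 1/9759= 0.00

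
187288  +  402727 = 590015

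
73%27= 19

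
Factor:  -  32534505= -3^2*5^1 * 131^1*5519^1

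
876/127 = 6 + 114/127 = 6.90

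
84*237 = 19908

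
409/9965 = 409/9965= 0.04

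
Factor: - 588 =  -  2^2 * 3^1*7^2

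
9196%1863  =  1744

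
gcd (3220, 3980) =20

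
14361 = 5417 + 8944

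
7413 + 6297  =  13710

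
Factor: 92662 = 2^1*107^1*433^1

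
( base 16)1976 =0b1100101110110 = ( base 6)50102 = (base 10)6518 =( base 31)6O8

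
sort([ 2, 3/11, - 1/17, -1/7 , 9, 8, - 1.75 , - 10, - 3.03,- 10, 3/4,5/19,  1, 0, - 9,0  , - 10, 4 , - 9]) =[  -  10, - 10,-10,  -  9, - 9, - 3.03, - 1.75, - 1/7, - 1/17,0,0,5/19,3/11,3/4,1,2,4,  8, 9 ] 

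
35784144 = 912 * 39237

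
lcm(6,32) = 96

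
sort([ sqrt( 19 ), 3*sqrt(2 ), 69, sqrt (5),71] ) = [sqrt( 5 ),3*sqrt(2 ), sqrt(19), 69, 71]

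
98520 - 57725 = 40795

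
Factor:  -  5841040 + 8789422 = 2948382 = 2^1*3^2 * 19^1 * 37^1 * 233^1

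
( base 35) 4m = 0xa2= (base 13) c6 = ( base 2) 10100010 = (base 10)162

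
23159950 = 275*84218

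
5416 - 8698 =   -  3282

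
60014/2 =30007  =  30007.00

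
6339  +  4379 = 10718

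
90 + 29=119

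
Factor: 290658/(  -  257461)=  - 2^1 * 3^1*79^(  -  1 )*193^1*251^1 * 3259^( - 1)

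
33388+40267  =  73655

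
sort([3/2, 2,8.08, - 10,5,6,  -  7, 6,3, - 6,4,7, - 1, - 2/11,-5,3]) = [ - 10,  -  7, - 6, - 5,-1 , - 2/11,3/2,2,  3,3 , 4,5,6, 6,7, 8.08]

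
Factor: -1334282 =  - 2^1 *667141^1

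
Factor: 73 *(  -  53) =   -  3869=- 53^1 * 73^1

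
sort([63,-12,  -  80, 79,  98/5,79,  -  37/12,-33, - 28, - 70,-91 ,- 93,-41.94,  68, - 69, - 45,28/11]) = [ - 93,  -  91, - 80, - 70,-69, - 45,  -  41.94 ,  -  33, - 28,  -  12 , - 37/12, 28/11, 98/5, 63, 68, 79, 79]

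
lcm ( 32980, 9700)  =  164900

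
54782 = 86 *637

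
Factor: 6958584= 2^3*3^2*127^1 *761^1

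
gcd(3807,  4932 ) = 9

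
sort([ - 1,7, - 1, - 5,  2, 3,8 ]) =[ - 5, - 1,-1, 2,3,  7,8 ]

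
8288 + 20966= 29254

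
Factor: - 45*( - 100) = 2^2 *3^2*5^3= 4500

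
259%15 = 4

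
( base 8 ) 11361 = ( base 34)46L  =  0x12f1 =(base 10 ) 4849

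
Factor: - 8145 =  - 3^2*5^1*181^1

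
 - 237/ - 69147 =79/23049 = 0.00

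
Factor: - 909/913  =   - 3^2*11^( - 1)*83^( - 1)*101^1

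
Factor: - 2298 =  - 2^1 * 3^1*383^1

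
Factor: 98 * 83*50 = 406700 = 2^2*5^2 * 7^2*83^1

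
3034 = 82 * 37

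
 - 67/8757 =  - 67/8757 = -0.01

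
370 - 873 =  - 503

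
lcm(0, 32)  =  0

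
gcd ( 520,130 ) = 130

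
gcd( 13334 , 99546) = 2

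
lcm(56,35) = 280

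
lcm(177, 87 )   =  5133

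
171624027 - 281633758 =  -110009731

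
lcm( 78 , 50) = 1950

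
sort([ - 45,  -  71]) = [ - 71,  -  45]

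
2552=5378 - 2826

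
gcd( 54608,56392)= 8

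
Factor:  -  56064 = -2^8*3^1*73^1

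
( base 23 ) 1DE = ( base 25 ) 18h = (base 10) 842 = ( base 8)1512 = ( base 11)6A6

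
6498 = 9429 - 2931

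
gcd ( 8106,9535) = 1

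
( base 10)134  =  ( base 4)2012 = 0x86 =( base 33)42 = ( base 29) 4I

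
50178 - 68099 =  - 17921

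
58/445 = 58/445 = 0.13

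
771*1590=1225890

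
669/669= 1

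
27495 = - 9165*(-3)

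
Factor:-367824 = -2^4*3^1*79^1*97^1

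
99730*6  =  598380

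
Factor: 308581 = 7^1 * 13^1*3391^1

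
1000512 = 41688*24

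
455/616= 65/88 = 0.74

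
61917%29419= 3079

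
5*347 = 1735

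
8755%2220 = 2095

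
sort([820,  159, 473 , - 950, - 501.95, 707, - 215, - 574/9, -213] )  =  [ - 950, - 501.95,- 215, - 213,-574/9,159 , 473,707, 820]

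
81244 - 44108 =37136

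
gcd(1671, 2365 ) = 1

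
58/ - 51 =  - 2 + 44/51 = - 1.14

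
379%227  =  152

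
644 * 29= 18676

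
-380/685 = - 1 + 61/137 = -0.55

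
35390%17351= 688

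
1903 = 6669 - 4766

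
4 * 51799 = 207196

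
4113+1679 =5792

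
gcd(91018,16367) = 1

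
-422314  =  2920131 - 3342445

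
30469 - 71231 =-40762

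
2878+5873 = 8751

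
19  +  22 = 41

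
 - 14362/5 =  - 2873 + 3/5 = - 2872.40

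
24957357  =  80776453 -55819096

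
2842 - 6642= -3800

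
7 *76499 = 535493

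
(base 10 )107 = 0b1101011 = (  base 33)38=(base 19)5C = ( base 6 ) 255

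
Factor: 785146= 2^1*29^1 * 13537^1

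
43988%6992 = 2036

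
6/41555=6/41555 =0.00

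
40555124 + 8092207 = 48647331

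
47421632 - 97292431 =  - 49870799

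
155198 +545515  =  700713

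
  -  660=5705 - 6365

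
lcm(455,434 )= 28210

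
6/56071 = 6/56071=   0.00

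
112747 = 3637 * 31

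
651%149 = 55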